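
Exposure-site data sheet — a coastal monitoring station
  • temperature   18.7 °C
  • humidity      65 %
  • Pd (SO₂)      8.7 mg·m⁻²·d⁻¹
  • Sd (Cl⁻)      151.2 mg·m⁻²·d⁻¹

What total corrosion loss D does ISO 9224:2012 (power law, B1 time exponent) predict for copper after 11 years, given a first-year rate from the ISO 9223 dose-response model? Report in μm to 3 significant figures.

D(11) = 6.17 μm

copper: T>10 °C ⇒ hinge -0.080·(18.7−10) = -0.6960
  Pd branch = 0.0053·Pd^0.26·e^(0.059·RH+f) = 0.2147 μm/a
  Sd branch = 0.01025·Sd^0.27·e^(0.036·RH+0.049·T) = 1.031 μm/a
  sum: 0.2147 + 1.031 → r_corr = 1.246 μm/a
ISO 9224: D(t) = r_corr · t^b with b = 0.667 (copper, B1)
  D(11) = 1.246 × 11^0.667 = 1.246 × 4.95 = 6.168 μm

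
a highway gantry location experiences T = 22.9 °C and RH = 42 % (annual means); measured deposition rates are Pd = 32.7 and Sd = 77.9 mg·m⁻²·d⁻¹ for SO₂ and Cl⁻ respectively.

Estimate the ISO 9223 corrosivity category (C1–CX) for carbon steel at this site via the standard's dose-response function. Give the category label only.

carbon steel: T>10 °C ⇒ hinge -0.054·(22.9−10) = -0.6966
  SO₂ term: 1.77·32.7^0.52·exp(0.02·42-0.6966) = 12.53
  Sd branch = 0.102·Sd^0.62·e^(0.033·RH+0.04·T) = 15.17 μm/a
  r_corr = 12.53 + 15.17 = 27.7 μm/a
Category bounds: 25…50 μm/a bracket r_corr ⇒ C3

C3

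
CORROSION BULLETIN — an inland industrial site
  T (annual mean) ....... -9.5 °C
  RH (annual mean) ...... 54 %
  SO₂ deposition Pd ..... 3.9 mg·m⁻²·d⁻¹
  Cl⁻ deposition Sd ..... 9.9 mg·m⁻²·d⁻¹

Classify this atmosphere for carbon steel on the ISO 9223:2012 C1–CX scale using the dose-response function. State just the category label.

carbon steel: f(T) = +0.150·(T−10) [T≤10 °C] = -2.9250
  Pd branch = 1.77·Pd^0.52·e^(0.02·RH+f) = 0.5676 μm/a
  Sd branch = 0.102·Sd^0.62·e^(0.033·RH+0.04·T) = 1.717 μm/a
  r_corr = 0.5676 + 1.717 = 2.285 μm/a
Category bounds: 1.3…25 μm/a bracket r_corr ⇒ C2

C2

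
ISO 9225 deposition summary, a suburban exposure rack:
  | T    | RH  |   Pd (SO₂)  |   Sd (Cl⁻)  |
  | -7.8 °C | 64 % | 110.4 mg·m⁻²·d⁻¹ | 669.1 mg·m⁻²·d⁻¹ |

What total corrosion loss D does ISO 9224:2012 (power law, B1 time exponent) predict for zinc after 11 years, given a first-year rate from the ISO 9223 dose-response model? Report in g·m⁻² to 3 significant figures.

zinc: temperature factor f = +0.038·(-17.8) = -0.6764
  Pd branch = 0.0129·Pd^0.44·e^(0.046·RH+f) = 0.987 μm/a
  Cl⁻ term: 0.0175·669.1^0.57·exp(0.008·64+0.085·-7.8) = 0.6137
  r_corr = 0.987 + 0.6137 = 1.601 μm/a
Power-law: D(11) = r_corr · 11^0.813
  D(11) = 1.601 × 11^0.813 = 1.601 × 7.025 = 11.25 μm
  Mass loss = 11.25 μm × 7.14 g/cm³ = 80.29 g·m⁻²

D(11) = 80.3 g·m⁻²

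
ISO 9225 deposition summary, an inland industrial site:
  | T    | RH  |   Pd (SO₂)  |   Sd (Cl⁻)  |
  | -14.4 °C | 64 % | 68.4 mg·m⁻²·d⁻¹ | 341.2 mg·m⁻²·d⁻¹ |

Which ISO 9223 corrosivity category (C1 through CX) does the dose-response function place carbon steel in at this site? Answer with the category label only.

C2

carbon steel: T≤10 °C ⇒ hinge +0.150·(-14.4−10) = -3.6600
  sulphur-dioxide contribution → 1.474 μm/a
  chloride contribution → 17.63 μm/a
  total first-year rate 19.1 μm/a
ISO 9223 Table 2 (carbon steel): 1.3 < 19.1 ≤ 25 μm/a ⇒ C2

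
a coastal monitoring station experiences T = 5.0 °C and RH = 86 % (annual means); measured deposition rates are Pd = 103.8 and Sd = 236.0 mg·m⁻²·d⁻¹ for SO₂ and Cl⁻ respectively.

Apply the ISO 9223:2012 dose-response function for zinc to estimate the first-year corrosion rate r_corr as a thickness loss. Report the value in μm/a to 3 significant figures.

r_corr = 5.50 μm/a

zinc: T≤10 °C ⇒ hinge +0.038·(5.0−10) = -0.1900
  Pd branch = 0.0129·Pd^0.44·e^(0.046·RH+f) = 4.298 μm/a
  Cl⁻ term: 0.0175·236.0^0.57·exp(0.008·86+0.085·5.0) = 1.199
  r_corr = 4.298 + 1.199 = 5.497 μm/a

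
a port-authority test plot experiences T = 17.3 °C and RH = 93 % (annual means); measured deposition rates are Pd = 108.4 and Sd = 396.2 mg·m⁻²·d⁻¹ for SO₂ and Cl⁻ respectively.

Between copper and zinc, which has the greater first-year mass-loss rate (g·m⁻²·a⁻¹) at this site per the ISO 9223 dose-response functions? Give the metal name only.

zinc

copper: T>10 °C ⇒ hinge -0.080·(17.3−10) = -0.5840
  sulphur-dioxide contribution → 2.414 μm/a
  chloride contribution → 3.422 μm/a
  total first-year rate 5.836 μm/a
  mass loss = 5.836 μm/a × 8.96 g/cm³ = 52.29 g·m⁻²·a⁻¹
zinc: temperature factor f = -0.071·(7.3) = -0.5183
  sulphur-dioxide contribution → 4.353 μm/a
  chloride contribution → 4.848 μm/a
  ⇒ r_corr(zinc) = 9.202 μm/a
  mass loss = 9.202 μm/a × 7.14 g/cm³ = 65.7 g·m⁻²·a⁻¹
Ordering by g·m⁻²·a⁻¹: zinc (65.7) > copper (52.3)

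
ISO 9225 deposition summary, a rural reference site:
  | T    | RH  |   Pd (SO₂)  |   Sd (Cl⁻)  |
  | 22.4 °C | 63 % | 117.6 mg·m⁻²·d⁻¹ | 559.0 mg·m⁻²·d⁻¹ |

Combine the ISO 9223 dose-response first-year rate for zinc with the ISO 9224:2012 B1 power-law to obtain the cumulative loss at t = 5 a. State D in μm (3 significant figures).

D(5) = 29.4 μm

zinc: T>10 °C ⇒ hinge -0.071·(22.4−10) = -0.8804
  SO₂ term: 0.0129·117.6^0.44·exp(0.046·63-0.8804) = 0.7903
  Cl⁻ term: 0.0175·559.0^0.57·exp(0.008·63+0.085·22.4) = 7.159
  sum: 0.7903 + 7.159 → r_corr = 7.949 μm/a
Long-term exponent b (ISO 9224 Table 2, B1) = 0.813
  D(5) = 7.949 × 5^0.813 = 7.949 × 3.701 = 29.42 μm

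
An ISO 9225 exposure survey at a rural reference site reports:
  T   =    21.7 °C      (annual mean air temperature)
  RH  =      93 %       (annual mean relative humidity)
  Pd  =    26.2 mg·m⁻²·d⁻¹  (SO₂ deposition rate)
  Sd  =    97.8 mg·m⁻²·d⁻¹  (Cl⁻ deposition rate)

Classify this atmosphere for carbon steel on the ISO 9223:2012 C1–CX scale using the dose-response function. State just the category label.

carbon steel: T>10 °C ⇒ hinge -0.054·(21.7−10) = -0.6318
  SO₂ term: 1.77·26.2^0.52·exp(0.02·93-0.6318) = 33.03
  Cl⁻ term: 0.102·97.8^0.62·exp(0.033·93+0.04·21.7) = 89.62
  sum: 33.03 + 89.62 → r_corr = 122.7 μm/a
Category bounds: 80…200 μm/a bracket r_corr ⇒ C5

C5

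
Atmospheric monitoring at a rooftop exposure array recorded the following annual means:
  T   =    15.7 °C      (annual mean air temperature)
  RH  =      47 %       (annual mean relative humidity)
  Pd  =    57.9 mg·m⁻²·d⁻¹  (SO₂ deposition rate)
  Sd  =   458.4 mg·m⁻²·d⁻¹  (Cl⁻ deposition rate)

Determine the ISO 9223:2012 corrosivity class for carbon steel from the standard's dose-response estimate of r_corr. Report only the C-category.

carbon steel: temperature factor f = -0.054·(5.7) = -0.3078
  Pd branch = 1.77·Pd^0.52·e^(0.02·RH+f) = 27.49 μm/a
  Sd branch = 0.102·Sd^0.62·e^(0.033·RH+0.04·T) = 40.26 μm/a
  r_corr = 27.49 + 40.26 = 67.75 μm/a
Category bounds: 50…80 μm/a bracket r_corr ⇒ C4

C4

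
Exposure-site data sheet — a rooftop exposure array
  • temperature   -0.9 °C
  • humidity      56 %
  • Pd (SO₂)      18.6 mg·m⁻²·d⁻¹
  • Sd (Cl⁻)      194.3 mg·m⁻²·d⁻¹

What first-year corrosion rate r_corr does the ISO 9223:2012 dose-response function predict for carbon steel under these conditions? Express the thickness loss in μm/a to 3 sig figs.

carbon steel: temperature factor f = +0.150·(-10.9) = -1.6350
  SO₂ term: 1.77·18.6^0.52·exp(0.02·56-1.6350) = 4.836
  Cl⁻ term: 0.102·194.3^0.62·exp(0.033·56+0.04·-0.9) = 16.38
  r_corr = 4.836 + 16.38 = 21.22 μm/a

r_corr = 21.2 μm/a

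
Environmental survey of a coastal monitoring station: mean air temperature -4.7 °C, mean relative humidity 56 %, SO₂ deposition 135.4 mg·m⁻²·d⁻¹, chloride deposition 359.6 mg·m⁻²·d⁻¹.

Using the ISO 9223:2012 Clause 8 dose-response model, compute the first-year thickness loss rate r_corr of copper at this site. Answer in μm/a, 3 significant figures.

r_corr = 0.381 μm/a

copper: T≤10 °C ⇒ hinge +0.126·(-4.7−10) = -1.8522
  Pd branch = 0.0053·Pd^0.26·e^(0.059·RH+f) = 0.0811 μm/a
  Sd branch = 0.01025·Sd^0.27·e^(0.036·RH+0.049·T) = 0.2994 μm/a
  sum: 0.0811 + 0.2994 → r_corr = 0.3805 μm/a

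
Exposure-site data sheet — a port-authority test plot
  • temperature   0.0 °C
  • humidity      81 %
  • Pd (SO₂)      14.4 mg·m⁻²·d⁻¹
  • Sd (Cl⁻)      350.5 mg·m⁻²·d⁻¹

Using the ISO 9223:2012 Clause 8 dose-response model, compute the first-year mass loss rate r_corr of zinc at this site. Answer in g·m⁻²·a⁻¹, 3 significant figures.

r_corr = 15.2 g·m⁻²·a⁻¹

zinc: T≤10 °C ⇒ hinge +0.038·(0.0−10) = -0.3800
  sulphur-dioxide contribution → 1.184 μm/a
  chloride contribution → 0.9439 μm/a
  total first-year rate 2.128 μm/a
Convert to mass loss: 2.128 μm/a × 7.14 g/cm³ = 15.19 g·m⁻²·a⁻¹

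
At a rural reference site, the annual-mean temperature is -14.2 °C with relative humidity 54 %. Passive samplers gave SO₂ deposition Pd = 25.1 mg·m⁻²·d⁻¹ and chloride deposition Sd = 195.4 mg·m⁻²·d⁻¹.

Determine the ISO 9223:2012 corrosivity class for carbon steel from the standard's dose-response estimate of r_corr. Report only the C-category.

C2

carbon steel: T≤10 °C ⇒ hinge +0.150·(-14.2−10) = -3.6300
  SO₂ term: 1.77·25.1^0.52·exp(0.02·54-3.6300) = 0.7385
  Sd branch = 0.102·Sd^0.62·e^(0.033·RH+0.04·T) = 9.041 μm/a
  r_corr = 0.7385 + 9.041 = 9.779 μm/a
Category bounds: 1.3…25 μm/a bracket r_corr ⇒ C2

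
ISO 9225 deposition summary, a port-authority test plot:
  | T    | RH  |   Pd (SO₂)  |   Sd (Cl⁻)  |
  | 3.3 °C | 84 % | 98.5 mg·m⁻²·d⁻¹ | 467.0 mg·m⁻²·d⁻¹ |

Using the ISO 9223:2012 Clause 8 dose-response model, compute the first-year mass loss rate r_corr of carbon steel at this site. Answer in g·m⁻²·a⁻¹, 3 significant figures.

r_corr = 957 g·m⁻²·a⁻¹

carbon steel: f(T) = +0.150·(T−10) [T≤10 °C] = -1.0050
  SO₂ term: 1.77·98.5^0.52·exp(0.02·84-1.0050) = 37.82
  Cl⁻ term: 0.102·467.0^0.62·exp(0.033·84+0.04·3.3) = 84.09
  sum: 37.82 + 84.09 → r_corr = 121.9 μm/a
Convert to mass loss: 121.9 μm/a × 7.85 g/cm³ = 957 g·m⁻²·a⁻¹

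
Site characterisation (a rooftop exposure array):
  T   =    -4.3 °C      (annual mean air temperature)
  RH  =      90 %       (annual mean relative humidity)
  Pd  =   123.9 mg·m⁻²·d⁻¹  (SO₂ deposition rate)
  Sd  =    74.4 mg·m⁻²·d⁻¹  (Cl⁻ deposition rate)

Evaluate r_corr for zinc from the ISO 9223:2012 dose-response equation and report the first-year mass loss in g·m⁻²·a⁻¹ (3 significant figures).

r_corr = 30.1 g·m⁻²·a⁻¹

zinc: T≤10 °C ⇒ hinge +0.038·(-4.3−10) = -0.5434
  SO₂ term: 0.0129·123.9^0.44·exp(0.046·90-0.5434) = 3.922
  Cl⁻ term: 0.0175·74.4^0.57·exp(0.008·90+0.085·-4.3) = 0.2909
  r_corr = 3.922 + 0.2909 = 4.213 μm/a
Convert to mass loss: 4.213 μm/a × 7.14 g/cm³ = 30.08 g·m⁻²·a⁻¹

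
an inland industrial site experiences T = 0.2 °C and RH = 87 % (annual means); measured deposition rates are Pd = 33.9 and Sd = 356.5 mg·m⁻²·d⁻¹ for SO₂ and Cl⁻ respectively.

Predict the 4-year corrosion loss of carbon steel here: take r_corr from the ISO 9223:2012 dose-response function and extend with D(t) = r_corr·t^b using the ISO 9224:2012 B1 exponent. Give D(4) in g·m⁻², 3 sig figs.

carbon steel: T≤10 °C ⇒ hinge +0.150·(0.2−10) = -1.4700
  Pd branch = 1.77·Pd^0.52·e^(0.02·RH+f) = 14.49 μm/a
  Cl⁻ term: 0.102·356.5^0.62·exp(0.033·87+0.04·0.2) = 69.38
  sum: 14.49 + 69.38 → r_corr = 83.86 μm/a
ISO 9224: D(t) = r_corr · t^b with b = 0.523 (carbon steel, B1)
  D(4) = 83.86 × 4^0.523 = 83.86 × 2.065 = 173.2 μm
  Mass loss = 173.2 μm × 7.85 g/cm³ = 1359 g·m⁻²

D(4) = 1.36e+03 g·m⁻²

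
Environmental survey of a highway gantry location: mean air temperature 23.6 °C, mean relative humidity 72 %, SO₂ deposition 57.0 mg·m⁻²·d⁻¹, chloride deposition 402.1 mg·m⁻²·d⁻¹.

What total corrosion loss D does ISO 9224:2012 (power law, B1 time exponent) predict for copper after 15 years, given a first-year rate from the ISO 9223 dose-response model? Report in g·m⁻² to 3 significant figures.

copper: temperature factor f = -0.080·(13.6) = -1.0880
  SO₂ term: 0.0053·57.0^0.26·exp(0.059·72-1.0880) = 0.3574
  Cl⁻ term: 0.01025·402.1^0.27·exp(0.036·72+0.049·23.6) = 2.197
  sum: 0.3574 + 2.197 → r_corr = 2.554 μm/a
Power-law: D(15) = r_corr · 15^0.667
  D(15) = 2.554 × 15^0.667 = 2.554 × 6.088 = 15.55 μm
  Mass loss = 15.55 μm × 8.96 g/cm³ = 139.3 g·m⁻²

D(15) = 139 g·m⁻²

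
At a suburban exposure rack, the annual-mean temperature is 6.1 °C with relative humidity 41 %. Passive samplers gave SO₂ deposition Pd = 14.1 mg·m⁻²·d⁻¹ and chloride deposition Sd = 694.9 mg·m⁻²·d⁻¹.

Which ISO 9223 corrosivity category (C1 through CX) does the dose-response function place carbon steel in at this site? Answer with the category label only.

C3

carbon steel: f(T) = +0.150·(T−10) [T≤10 °C] = -0.5850
  Pd branch = 1.77·Pd^0.52·e^(0.02·RH+f) = 8.864 μm/a
  Sd branch = 0.102·Sd^0.62·e^(0.033·RH+0.04·T) = 29.12 μm/a
  sum: 8.864 + 29.12 → r_corr = 37.98 μm/a
38 μm/a falls in (25, 50] for carbon steel → category C3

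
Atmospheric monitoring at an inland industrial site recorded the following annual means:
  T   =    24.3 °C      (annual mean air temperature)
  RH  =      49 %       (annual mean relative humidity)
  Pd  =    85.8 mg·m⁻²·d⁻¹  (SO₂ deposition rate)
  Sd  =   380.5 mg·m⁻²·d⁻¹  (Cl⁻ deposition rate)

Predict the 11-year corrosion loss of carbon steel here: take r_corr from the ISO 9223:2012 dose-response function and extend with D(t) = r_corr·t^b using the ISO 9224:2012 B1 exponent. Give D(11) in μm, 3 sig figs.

carbon steel: f(T) = -0.054·(T−10) [T>10 °C] = -0.7722
  sulphur-dioxide contribution → 22.06 μm/a
  chloride contribution → 54.05 μm/a
  total first-year rate 76.11 μm/a
Long-term exponent b (ISO 9224 Table 2, B1) = 0.523
  D(11) = 76.11 × 11^0.523 = 76.11 × 3.505 = 266.8 μm

D(11) = 267 μm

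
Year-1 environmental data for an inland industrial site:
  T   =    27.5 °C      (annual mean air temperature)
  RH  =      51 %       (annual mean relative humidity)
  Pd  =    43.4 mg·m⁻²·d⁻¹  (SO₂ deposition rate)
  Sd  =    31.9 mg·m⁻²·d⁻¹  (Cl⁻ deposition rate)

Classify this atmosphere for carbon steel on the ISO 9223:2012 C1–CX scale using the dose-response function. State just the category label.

carbon steel: temperature factor f = -0.054·(17.5) = -0.9450
  Pd branch = 1.77·Pd^0.52·e^(0.02·RH+f) = 13.55 μm/a
  Sd branch = 0.102·Sd^0.62·e^(0.033·RH+0.04·T) = 14.11 μm/a
  r_corr = 13.55 + 14.11 = 27.67 μm/a
ISO 9223 Table 2 (carbon steel): 25 < 27.7 ≤ 50 μm/a ⇒ C3

C3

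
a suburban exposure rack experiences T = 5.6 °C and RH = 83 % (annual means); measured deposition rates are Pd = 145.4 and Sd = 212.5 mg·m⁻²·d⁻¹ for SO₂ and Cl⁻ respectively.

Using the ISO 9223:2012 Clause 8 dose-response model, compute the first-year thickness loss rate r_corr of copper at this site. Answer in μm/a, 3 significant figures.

copper: temperature factor f = +0.126·(-4.4) = -0.5544
  SO₂ term: 0.0053·145.4^0.26·exp(0.059·83-0.5544) = 1.488
  Cl⁻ term: 0.01025·212.5^0.27·exp(0.036·83+0.049·5.6) = 1.138
  sum: 1.488 + 1.138 → r_corr = 2.625 μm/a

r_corr = 2.63 μm/a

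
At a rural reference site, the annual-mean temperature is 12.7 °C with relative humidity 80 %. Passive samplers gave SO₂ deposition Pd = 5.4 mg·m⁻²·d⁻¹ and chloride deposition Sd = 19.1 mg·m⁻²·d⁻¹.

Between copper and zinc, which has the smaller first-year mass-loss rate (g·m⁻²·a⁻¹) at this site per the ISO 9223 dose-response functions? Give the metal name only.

copper: f(T) = -0.080·(T−10) [T>10 °C] = -0.2160
  Pd branch = 0.0053·Pd^0.26·e^(0.059·RH+f) = 0.7426 μm/a
  Sd branch = 0.01025·Sd^0.27·e^(0.036·RH+0.049·T) = 0.7545 μm/a
  sum: 0.7426 + 0.7545 → r_corr = 1.497 μm/a
  mass loss = 1.497 μm/a × 8.96 g/cm³ = 13.41 g·m⁻²·a⁻¹
zinc: f(T) = -0.071·(T−10) [T>10 °C] = -0.1917
  SO₂ term: 0.0129·5.4^0.44·exp(0.046·80-0.1917) = 0.8867
  Sd branch = 0.0175·Sd^0.57·e^(0.008·RH+0.085·T) = 0.5248 μm/a
  r_corr = 0.8867 + 0.5248 = 1.412 μm/a
  mass loss = 1.412 μm/a × 7.14 g/cm³ = 10.08 g·m⁻²·a⁻¹
Ordering by g·m⁻²·a⁻¹: copper (13.4) > zinc (10.1)

zinc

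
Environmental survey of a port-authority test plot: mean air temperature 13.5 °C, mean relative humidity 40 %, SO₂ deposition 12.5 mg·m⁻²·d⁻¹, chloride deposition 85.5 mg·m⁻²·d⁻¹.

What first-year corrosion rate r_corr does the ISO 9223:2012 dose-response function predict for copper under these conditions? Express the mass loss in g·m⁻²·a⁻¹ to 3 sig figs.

r_corr = 3.23 g·m⁻²·a⁻¹

copper: f(T) = -0.080·(T−10) [T>10 °C] = -0.2800
  sulphur-dioxide contribution → 0.08181 μm/a
  chloride contribution → 0.2786 μm/a
  ⇒ r_corr(copper) = 0.3604 μm/a
Convert to mass loss: 0.3604 μm/a × 8.96 g/cm³ = 3.23 g·m⁻²·a⁻¹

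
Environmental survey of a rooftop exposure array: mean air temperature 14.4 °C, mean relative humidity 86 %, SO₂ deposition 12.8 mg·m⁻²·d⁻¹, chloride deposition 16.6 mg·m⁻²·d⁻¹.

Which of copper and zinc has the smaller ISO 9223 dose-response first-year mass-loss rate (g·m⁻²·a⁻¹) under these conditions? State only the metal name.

zinc

copper: T>10 °C ⇒ hinge -0.080·(14.4−10) = -0.3520
  SO₂ term: 0.0053·12.8^0.26·exp(0.059·86-0.3520) = 1.156
  Cl⁻ term: 0.01025·16.6^0.27·exp(0.036·86+0.049·14.4) = 0.9799
  sum: 1.156 + 0.9799 → r_corr = 2.136 μm/a
  mass loss = 2.136 μm/a × 8.96 g/cm³ = 19.14 g·m⁻²·a⁻¹
zinc: temperature factor f = -0.071·(4.4) = -0.3124
  Pd branch = 0.0129·Pd^0.44·e^(0.046·RH+f) = 1.514 μm/a
  Sd branch = 0.0175·Sd^0.57·e^(0.008·RH+0.085·T) = 0.5873 μm/a
  r_corr = 1.514 + 0.5873 = 2.101 μm/a
  mass loss = 2.101 μm/a × 7.14 g/cm³ = 15 g·m⁻²·a⁻¹
Ordering by g·m⁻²·a⁻¹: copper (19.1) > zinc (15)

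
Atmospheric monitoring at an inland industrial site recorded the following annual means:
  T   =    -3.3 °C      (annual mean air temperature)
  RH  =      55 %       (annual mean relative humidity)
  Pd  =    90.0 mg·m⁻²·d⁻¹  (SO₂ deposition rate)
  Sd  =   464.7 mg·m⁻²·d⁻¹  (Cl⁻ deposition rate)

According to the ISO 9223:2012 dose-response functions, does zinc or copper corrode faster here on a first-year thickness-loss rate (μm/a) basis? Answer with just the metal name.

zinc

zinc: T≤10 °C ⇒ hinge +0.038·(-3.3−10) = -0.5054
  Pd branch = 0.0129·Pd^0.44·e^(0.046·RH+f) = 0.7075 μm/a
  Cl⁻ term: 0.0175·464.7^0.57·exp(0.008·55+0.085·-3.3) = 0.6801
  sum: 0.7075 + 0.6801 → r_corr = 1.388 μm/a
copper: temperature factor f = +0.126·(-13.3) = -1.6758
  Pd branch = 0.0053·Pd^0.26·e^(0.059·RH+f) = 0.08201 μm/a
  Sd branch = 0.01025·Sd^0.27·e^(0.036·RH+0.049·T) = 0.3315 μm/a
  r_corr = 0.08201 + 0.3315 = 0.4136 μm/a
Ordering by μm/a: zinc (1.39) > copper (0.414)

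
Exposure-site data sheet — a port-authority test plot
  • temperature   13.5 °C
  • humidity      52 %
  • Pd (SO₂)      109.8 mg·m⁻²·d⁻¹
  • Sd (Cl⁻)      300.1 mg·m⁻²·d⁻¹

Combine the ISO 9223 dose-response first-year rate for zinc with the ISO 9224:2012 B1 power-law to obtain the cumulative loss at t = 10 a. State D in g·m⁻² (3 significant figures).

zinc: T>10 °C ⇒ hinge -0.071·(13.5−10) = -0.2485
  Pd branch = 0.0129·Pd^0.44·e^(0.046·RH+f) = 0.8697 μm/a
  Cl⁻ term: 0.0175·300.1^0.57·exp(0.008·52+0.085·13.5) = 2.158
  sum: 0.8697 + 2.158 → r_corr = 3.028 μm/a
Power-law: D(10) = r_corr · 10^0.813
  D(10) = 3.028 × 10^0.813 = 3.028 × 6.501 = 19.69 μm
  Mass loss = 19.69 μm × 7.14 g/cm³ = 140.6 g·m⁻²

D(10) = 141 g·m⁻²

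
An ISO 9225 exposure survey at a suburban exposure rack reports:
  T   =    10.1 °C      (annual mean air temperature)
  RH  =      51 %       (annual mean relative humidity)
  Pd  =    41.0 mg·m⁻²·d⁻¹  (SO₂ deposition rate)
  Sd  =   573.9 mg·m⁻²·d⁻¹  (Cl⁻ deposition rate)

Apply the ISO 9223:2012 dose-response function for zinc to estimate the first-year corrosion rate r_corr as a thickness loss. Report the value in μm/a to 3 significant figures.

zinc: temperature factor f = -0.071·(0.1) = -0.0071
  sulphur-dioxide contribution → 0.6855 μm/a
  chloride contribution → 2.321 μm/a
  ⇒ r_corr(zinc) = 3.006 μm/a

r_corr = 3.01 μm/a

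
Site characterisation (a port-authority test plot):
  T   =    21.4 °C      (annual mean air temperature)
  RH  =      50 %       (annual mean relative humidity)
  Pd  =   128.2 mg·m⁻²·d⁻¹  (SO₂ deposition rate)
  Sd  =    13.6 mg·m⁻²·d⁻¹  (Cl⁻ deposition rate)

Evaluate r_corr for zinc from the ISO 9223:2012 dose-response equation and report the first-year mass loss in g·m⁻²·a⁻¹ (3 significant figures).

r_corr = 8.55 g·m⁻²·a⁻¹

zinc: temperature factor f = -0.071·(11.4) = -0.8094
  SO₂ term: 0.0129·128.2^0.44·exp(0.046·50-0.8094) = 0.4846
  Cl⁻ term: 0.0175·13.6^0.57·exp(0.008·50+0.085·21.4) = 0.7126
  sum: 0.4846 + 0.7126 → r_corr = 1.197 μm/a
Convert to mass loss: 1.197 μm/a × 7.14 g/cm³ = 8.548 g·m⁻²·a⁻¹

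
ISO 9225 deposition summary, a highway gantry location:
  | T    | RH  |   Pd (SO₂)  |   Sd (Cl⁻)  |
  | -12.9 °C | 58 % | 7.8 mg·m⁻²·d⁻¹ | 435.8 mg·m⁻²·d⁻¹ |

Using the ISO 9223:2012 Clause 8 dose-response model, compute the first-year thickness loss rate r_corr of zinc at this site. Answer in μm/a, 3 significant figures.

zinc: f(T) = +0.038·(T−10) [T≤10 °C] = -0.8702
  sulphur-dioxide contribution → 0.1923 μm/a
  chloride contribution → 0.297 μm/a
  total first-year rate 0.4892 μm/a

r_corr = 0.489 μm/a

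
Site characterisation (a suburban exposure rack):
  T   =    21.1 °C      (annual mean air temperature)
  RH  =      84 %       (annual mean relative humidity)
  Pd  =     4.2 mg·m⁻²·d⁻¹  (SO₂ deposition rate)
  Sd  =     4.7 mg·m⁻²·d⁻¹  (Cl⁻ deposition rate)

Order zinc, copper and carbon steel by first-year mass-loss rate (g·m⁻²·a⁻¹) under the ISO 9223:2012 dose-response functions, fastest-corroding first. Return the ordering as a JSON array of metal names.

zinc: T>10 °C ⇒ hinge -0.071·(21.1−10) = -0.7881
  sulphur-dioxide contribution → 0.5256 μm/a
  chloride contribution → 0.4976 μm/a
  ⇒ r_corr(zinc) = 1.023 μm/a
  mass loss = 1.023 μm/a × 7.14 g/cm³ = 7.306 g·m⁻²·a⁻¹
copper: T>10 °C ⇒ hinge -0.080·(21.1−10) = -0.8880
  sulphur-dioxide contribution → 0.4498 μm/a
  chloride contribution → 0.9006 μm/a
  total first-year rate 1.35 μm/a
  mass loss = 1.35 μm/a × 8.96 g/cm³ = 12.1 g·m⁻²·a⁻¹
carbon steel: T>10 °C ⇒ hinge -0.054·(21.1−10) = -0.5994
  sulphur-dioxide contribution → 11 μm/a
  chloride contribution → 9.902 μm/a
  total first-year rate 20.9 μm/a
  mass loss = 20.9 μm/a × 7.85 g/cm³ = 164.1 g·m⁻²·a⁻¹
Ordering by g·m⁻²·a⁻¹: carbon steel (164) > copper (12.1) > zinc (7.31)

["carbon steel", "copper", "zinc"]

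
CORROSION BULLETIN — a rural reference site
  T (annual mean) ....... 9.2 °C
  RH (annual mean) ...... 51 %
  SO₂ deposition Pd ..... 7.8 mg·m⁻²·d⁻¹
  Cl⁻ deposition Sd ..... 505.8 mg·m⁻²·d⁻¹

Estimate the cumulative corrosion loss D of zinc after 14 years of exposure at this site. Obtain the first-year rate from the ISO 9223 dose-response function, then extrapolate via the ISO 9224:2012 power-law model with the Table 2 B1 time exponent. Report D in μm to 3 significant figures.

zinc: f(T) = +0.038·(T−10) [T≤10 °C] = -0.0304
  Pd branch = 0.0129·Pd^0.44·e^(0.046·RH+f) = 0.3227 μm/a
  Sd branch = 0.0175·Sd^0.57·e^(0.008·RH+0.085·T) = 2 μm/a
  sum: 0.3227 + 2 → r_corr = 2.323 μm/a
Long-term exponent b (ISO 9224 Table 2, B1) = 0.813
  D(14) = 2.323 × 14^0.813 = 2.323 × 8.547 = 19.85 μm

D(14) = 19.9 μm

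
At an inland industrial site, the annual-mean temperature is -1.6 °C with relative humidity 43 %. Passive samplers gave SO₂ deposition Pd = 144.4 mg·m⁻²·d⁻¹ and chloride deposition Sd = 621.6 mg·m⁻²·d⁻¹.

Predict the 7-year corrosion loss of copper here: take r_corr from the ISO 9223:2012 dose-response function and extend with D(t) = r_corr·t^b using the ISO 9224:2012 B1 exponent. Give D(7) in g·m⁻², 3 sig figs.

copper: f(T) = +0.126·(T−10) [T≤10 °C] = -1.4616
  Pd branch = 0.0053·Pd^0.26·e^(0.059·RH+f) = 0.0566 μm/a
  Cl⁻ term: 0.01025·621.6^0.27·exp(0.036·43+0.049·-1.6) = 0.2531
  sum: 0.0566 + 0.2531 → r_corr = 0.3097 μm/a
Power-law: D(7) = r_corr · 7^0.667
  D(7) = 0.3097 × 7^0.667 = 0.3097 × 3.662 = 1.134 μm
  Mass loss = 1.134 μm × 8.96 g/cm³ = 10.16 g·m⁻²

D(7) = 10.2 g·m⁻²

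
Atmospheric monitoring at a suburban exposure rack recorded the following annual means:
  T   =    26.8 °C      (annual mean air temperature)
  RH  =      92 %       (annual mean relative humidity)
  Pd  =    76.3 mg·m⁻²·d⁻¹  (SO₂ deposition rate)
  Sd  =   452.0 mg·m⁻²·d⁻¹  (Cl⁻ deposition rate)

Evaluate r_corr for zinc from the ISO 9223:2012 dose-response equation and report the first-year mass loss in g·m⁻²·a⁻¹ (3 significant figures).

zinc: temperature factor f = -0.071·(16.8) = -1.1928
  Pd branch = 0.0129·Pd^0.44·e^(0.046·RH+f) = 1.815 μm/a
  Sd branch = 0.0175·Sd^0.57·e^(0.008·RH+0.085·T) = 11.63 μm/a
  r_corr = 1.815 + 11.63 = 13.44 μm/a
Convert to mass loss: 13.44 μm/a × 7.14 g/cm³ = 95.97 g·m⁻²·a⁻¹

r_corr = 96.0 g·m⁻²·a⁻¹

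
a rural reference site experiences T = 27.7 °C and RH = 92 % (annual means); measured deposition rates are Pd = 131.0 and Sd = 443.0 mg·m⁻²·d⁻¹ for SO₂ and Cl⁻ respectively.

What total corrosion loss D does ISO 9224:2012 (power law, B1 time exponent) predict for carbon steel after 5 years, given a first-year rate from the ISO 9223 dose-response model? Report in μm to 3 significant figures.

D(5) = 778 μm

carbon steel: f(T) = -0.054·(T−10) [T>10 °C] = -0.9558
  Pd branch = 1.77·Pd^0.52·e^(0.02·RH+f) = 54.07 μm/a
  Sd branch = 0.102·Sd^0.62·e^(0.033·RH+0.04·T) = 281.2 μm/a
  r_corr = 54.07 + 281.2 = 335.3 μm/a
Long-term exponent b (ISO 9224 Table 2, B1) = 0.523
  D(5) = 335.3 × 5^0.523 = 335.3 × 2.32 = 778.1 μm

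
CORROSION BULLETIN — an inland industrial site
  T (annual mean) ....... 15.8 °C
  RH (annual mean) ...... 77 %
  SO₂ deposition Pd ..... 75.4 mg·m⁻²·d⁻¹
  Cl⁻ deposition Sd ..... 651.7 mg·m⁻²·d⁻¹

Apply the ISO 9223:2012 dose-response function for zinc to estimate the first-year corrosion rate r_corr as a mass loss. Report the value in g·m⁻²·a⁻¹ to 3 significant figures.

r_corr = 49.7 g·m⁻²·a⁻¹

zinc: T>10 °C ⇒ hinge -0.071·(15.8−10) = -0.4118
  SO₂ term: 0.0129·75.4^0.44·exp(0.046·77-0.4118) = 1.977
  Cl⁻ term: 0.0175·651.7^0.57·exp(0.008·77+0.085·15.8) = 4.987
  r_corr = 1.977 + 4.987 = 6.964 μm/a
Convert to mass loss: 6.964 μm/a × 7.14 g/cm³ = 49.72 g·m⁻²·a⁻¹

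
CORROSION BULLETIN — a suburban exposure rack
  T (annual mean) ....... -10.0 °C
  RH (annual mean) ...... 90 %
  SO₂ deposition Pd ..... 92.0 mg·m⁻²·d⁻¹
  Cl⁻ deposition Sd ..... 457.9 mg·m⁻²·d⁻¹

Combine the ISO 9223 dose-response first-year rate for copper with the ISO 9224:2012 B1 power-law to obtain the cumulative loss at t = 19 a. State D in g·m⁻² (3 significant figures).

copper: temperature factor f = +0.126·(-20.0) = -2.5200
  SO₂ term: 0.0053·92.0^0.26·exp(0.059·90-2.5200) = 0.2796
  Sd branch = 0.01025·Sd^0.27·e^(0.036·RH+0.049·T) = 0.8384 μm/a
  r_corr = 0.2796 + 0.8384 = 1.118 μm/a
Power-law: D(19) = r_corr · 19^0.667
  D(19) = 1.118 × 19^0.667 = 1.118 × 7.127 = 7.968 μm
  Mass loss = 7.968 μm × 8.96 g/cm³ = 71.4 g·m⁻²

D(19) = 71.4 g·m⁻²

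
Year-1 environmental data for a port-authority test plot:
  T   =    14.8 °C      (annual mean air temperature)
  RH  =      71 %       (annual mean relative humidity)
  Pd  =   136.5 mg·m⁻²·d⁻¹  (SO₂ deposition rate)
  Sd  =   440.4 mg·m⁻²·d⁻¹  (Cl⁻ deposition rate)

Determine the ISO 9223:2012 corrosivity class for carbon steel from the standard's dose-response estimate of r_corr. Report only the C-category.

carbon steel: T>10 °C ⇒ hinge -0.054·(14.8−10) = -0.2592
  Pd branch = 1.77·Pd^0.52·e^(0.02·RH+f) = 72.84 μm/a
  Cl⁻ term: 0.102·440.4^0.62·exp(0.033·71+0.04·14.8) = 83.64
  r_corr = 72.84 + 83.64 = 156.5 μm/a
156 μm/a falls in (80, 200] for carbon steel → category C5

C5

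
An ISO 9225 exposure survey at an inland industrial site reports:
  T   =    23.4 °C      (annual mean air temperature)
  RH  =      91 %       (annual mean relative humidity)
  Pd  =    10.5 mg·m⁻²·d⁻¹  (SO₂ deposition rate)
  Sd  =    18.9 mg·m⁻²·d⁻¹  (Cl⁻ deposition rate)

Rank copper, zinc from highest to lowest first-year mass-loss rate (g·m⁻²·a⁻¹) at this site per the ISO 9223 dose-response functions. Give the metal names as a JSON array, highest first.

copper: f(T) = -0.080·(T−10) [T>10 °C] = -1.0720
  SO₂ term: 0.0053·10.5^0.26·exp(0.059·91-1.0720) = 0.7177
  Sd branch = 0.01025·Sd^0.27·e^(0.036·RH+0.049·T) = 1.888 μm/a
  sum: 0.7177 + 1.888 → r_corr = 2.606 μm/a
  mass loss = 2.606 μm/a × 8.96 g/cm³ = 23.35 g·m⁻²·a⁻¹
zinc: T>10 °C ⇒ hinge -0.071·(23.4−10) = -0.9514
  SO₂ term: 0.0129·10.5^0.44·exp(0.046·91-0.9514) = 0.9219
  Cl⁻ term: 0.0175·18.9^0.57·exp(0.008·91+0.085·23.4) = 1.414
  sum: 0.9219 + 1.414 → r_corr = 2.336 μm/a
  mass loss = 2.336 μm/a × 7.14 g/cm³ = 16.68 g·m⁻²·a⁻¹
Ordering by g·m⁻²·a⁻¹: copper (23.4) > zinc (16.7)

["copper", "zinc"]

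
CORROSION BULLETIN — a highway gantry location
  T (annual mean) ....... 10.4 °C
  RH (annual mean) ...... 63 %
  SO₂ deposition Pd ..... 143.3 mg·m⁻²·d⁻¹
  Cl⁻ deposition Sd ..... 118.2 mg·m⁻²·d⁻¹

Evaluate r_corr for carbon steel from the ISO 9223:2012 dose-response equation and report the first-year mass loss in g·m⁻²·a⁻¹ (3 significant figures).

r_corr = 821 g·m⁻²·a⁻¹

carbon steel: f(T) = -0.054·(T−10) [T>10 °C] = -0.0216
  sulphur-dioxide contribution → 80.73 μm/a
  chloride contribution → 23.83 μm/a
  ⇒ r_corr(carbon steel) = 104.6 μm/a
Convert to mass loss: 104.6 μm/a × 7.85 g/cm³ = 820.8 g·m⁻²·a⁻¹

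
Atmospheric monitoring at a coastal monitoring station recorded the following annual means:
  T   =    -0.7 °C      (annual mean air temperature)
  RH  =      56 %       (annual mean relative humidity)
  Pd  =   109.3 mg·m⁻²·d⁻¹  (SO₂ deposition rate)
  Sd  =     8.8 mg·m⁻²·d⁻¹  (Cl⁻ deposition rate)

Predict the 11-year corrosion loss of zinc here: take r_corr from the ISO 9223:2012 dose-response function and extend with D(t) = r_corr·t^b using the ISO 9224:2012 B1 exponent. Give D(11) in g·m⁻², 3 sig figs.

D(11) = 49.1 g·m⁻²

zinc: f(T) = +0.038·(T−10) [T≤10 °C] = -0.4066
  Pd branch = 0.0129·Pd^0.44·e^(0.046·RH+f) = 0.8907 μm/a
  Sd branch = 0.0175·Sd^0.57·e^(0.008·RH+0.085·T) = 0.08915 μm/a
  sum: 0.8907 + 0.08915 → r_corr = 0.9799 μm/a
ISO 9224: D(t) = r_corr · t^b with b = 0.813 (zinc, B1)
  D(11) = 0.9799 × 11^0.813 = 0.9799 × 7.025 = 6.884 μm
  Mass loss = 6.884 μm × 7.14 g/cm³ = 49.15 g·m⁻²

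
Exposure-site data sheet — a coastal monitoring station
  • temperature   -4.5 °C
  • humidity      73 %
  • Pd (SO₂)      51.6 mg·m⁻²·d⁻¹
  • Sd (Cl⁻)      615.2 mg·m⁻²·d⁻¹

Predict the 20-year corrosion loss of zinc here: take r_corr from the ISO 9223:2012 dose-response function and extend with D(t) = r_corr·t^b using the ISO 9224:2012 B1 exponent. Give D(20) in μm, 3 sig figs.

D(20) = 23.3 μm

zinc: T≤10 °C ⇒ hinge +0.038·(-4.5−10) = -0.5510
  sulphur-dioxide contribution → 1.211 μm/a
  chloride contribution → 0.8323 μm/a
  total first-year rate 2.044 μm/a
ISO 9224: D(t) = r_corr · t^b with b = 0.813 (zinc, B1)
  D(20) = 2.044 × 20^0.813 = 2.044 × 11.42 = 23.34 μm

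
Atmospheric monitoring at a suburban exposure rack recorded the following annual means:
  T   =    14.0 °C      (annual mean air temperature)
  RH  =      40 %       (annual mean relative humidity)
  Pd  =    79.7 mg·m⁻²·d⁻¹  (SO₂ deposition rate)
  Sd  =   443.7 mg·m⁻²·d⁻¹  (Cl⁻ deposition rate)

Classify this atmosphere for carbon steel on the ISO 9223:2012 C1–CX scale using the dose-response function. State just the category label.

carbon steel: T>10 °C ⇒ hinge -0.054·(14.0−10) = -0.2160
  SO₂ term: 1.77·79.7^0.52·exp(0.02·40-0.2160) = 30.93
  Sd branch = 0.102·Sd^0.62·e^(0.033·RH+0.04·T) = 29.26 μm/a
  sum: 30.93 + 29.26 → r_corr = 60.19 μm/a
Category bounds: 50…80 μm/a bracket r_corr ⇒ C4

C4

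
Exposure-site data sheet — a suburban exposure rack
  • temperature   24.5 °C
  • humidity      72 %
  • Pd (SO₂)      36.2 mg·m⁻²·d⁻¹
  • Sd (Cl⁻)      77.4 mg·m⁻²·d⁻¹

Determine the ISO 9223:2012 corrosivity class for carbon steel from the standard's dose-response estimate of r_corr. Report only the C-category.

carbon steel: T>10 °C ⇒ hinge -0.054·(24.5−10) = -0.7830
  SO₂ term: 1.77·36.2^0.52·exp(0.02·72-0.7830) = 22.07
  Cl⁻ term: 0.102·77.4^0.62·exp(0.033·72+0.04·24.5) = 43.36
  sum: 22.07 + 43.36 → r_corr = 65.43 μm/a
65.4 μm/a falls in (50, 80] for carbon steel → category C4

C4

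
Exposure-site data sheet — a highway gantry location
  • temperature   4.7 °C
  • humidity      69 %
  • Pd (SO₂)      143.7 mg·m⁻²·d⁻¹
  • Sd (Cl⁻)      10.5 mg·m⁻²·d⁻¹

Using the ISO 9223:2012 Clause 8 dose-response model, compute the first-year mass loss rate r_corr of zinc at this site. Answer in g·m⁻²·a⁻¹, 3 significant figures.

zinc: temperature factor f = +0.038·(-5.3) = -0.2014
  Pd branch = 0.0129·Pd^0.44·e^(0.046·RH+f) = 2.243 μm/a
  Sd branch = 0.0175·Sd^0.57·e^(0.008·RH+0.085·T) = 0.1731 μm/a
  sum: 2.243 + 0.1731 → r_corr = 2.416 μm/a
Convert to mass loss: 2.416 μm/a × 7.14 g/cm³ = 17.25 g·m⁻²·a⁻¹

r_corr = 17.3 g·m⁻²·a⁻¹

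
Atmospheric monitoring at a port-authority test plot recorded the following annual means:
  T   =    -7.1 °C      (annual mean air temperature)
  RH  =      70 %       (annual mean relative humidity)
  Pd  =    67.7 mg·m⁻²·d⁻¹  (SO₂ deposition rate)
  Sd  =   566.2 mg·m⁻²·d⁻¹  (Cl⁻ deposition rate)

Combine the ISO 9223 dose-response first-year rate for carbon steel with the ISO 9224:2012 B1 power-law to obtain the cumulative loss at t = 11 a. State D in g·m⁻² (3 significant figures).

carbon steel: temperature factor f = +0.150·(-17.1) = -2.5650
  Pd branch = 1.77·Pd^0.52·e^(0.02·RH+f) = 4.942 μm/a
  Cl⁻ term: 0.102·566.2^0.62·exp(0.033·70+0.04·-7.1) = 39.38
  sum: 4.942 + 39.38 → r_corr = 44.33 μm/a
Power-law: D(11) = r_corr · 11^0.523
  D(11) = 44.33 × 11^0.523 = 44.33 × 3.505 = 155.4 μm
  Mass loss = 155.4 μm × 7.85 g/cm³ = 1219 g·m⁻²

D(11) = 1.22e+03 g·m⁻²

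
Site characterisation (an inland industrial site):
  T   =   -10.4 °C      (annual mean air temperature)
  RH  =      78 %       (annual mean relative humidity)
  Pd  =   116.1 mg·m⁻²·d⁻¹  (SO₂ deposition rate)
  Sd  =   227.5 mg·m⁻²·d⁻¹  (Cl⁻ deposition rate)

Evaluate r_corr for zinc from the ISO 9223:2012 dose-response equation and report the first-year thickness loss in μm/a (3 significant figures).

zinc: f(T) = +0.038·(T−10) [T≤10 °C] = -0.7752
  Pd branch = 0.0129·Pd^0.44·e^(0.046·RH+f) = 1.741 μm/a
  Sd branch = 0.0175·Sd^0.57·e^(0.008·RH+0.085·T) = 0.2976 μm/a
  sum: 1.741 + 0.2976 → r_corr = 2.038 μm/a

r_corr = 2.04 μm/a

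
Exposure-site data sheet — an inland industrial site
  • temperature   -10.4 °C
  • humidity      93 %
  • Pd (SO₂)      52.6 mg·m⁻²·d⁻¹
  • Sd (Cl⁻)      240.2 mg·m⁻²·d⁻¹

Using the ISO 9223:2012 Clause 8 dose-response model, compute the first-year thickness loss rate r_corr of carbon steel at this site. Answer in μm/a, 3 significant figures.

carbon steel: T≤10 °C ⇒ hinge +0.150·(-10.4−10) = -3.0600
  Pd branch = 1.77·Pd^0.52·e^(0.02·RH+f) = 4.185 μm/a
  Cl⁻ term: 0.102·240.2^0.62·exp(0.033·93+0.04·-10.4) = 43.33
  r_corr = 4.185 + 43.33 = 47.51 μm/a

r_corr = 47.5 μm/a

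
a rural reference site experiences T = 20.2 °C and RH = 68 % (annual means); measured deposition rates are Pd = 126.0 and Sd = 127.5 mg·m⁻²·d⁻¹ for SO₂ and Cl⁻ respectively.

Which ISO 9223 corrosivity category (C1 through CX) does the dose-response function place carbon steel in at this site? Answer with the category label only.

C5

carbon steel: temperature factor f = -0.054·(10.2) = -0.5508
  SO₂ term: 1.77·126.0^0.52·exp(0.02·68-0.5508) = 49.16
  Cl⁻ term: 0.102·127.5^0.62·exp(0.033·68+0.04·20.2) = 43.6
  r_corr = 49.16 + 43.6 = 92.76 μm/a
Category bounds: 80…200 μm/a bracket r_corr ⇒ C5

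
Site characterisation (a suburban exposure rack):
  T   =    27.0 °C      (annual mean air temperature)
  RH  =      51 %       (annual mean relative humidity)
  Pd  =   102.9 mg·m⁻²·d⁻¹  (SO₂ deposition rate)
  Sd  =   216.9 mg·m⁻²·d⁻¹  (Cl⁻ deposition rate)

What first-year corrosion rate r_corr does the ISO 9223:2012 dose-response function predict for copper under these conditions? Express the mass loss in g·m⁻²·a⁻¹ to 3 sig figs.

copper: f(T) = -0.080·(T−10) [T>10 °C] = -1.3600
  sulphur-dioxide contribution → 0.09197 μm/a
  chloride contribution → 1.031 μm/a
  ⇒ r_corr(copper) = 1.123 μm/a
Convert to mass loss: 1.123 μm/a × 8.96 g/cm³ = 10.07 g·m⁻²·a⁻¹

r_corr = 10.1 g·m⁻²·a⁻¹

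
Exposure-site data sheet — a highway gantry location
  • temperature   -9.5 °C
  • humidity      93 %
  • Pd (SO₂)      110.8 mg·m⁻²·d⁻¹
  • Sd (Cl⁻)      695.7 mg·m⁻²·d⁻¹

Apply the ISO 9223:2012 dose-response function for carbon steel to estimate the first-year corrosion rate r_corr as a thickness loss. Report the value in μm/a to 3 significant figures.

carbon steel: temperature factor f = +0.150·(-19.5) = -2.9250
  sulphur-dioxide contribution → 7.057 μm/a
  chloride contribution → 86.84 μm/a
  ⇒ r_corr(carbon steel) = 93.9 μm/a

r_corr = 93.9 μm/a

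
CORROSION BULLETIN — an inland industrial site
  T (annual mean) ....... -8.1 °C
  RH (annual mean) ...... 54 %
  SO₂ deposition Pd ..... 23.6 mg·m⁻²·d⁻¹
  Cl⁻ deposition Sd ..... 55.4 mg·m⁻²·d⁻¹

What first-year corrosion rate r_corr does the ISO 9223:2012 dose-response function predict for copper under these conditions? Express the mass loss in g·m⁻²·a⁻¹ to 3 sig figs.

copper: T≤10 °C ⇒ hinge +0.126·(-8.1−10) = -2.2806
  Pd branch = 0.0053·Pd^0.26·e^(0.059·RH+f) = 0.02982 μm/a
  Cl⁻ term: 0.01025·55.4^0.27·exp(0.036·54+0.049·-8.1) = 0.1424
  r_corr = 0.02982 + 0.1424 = 0.1722 μm/a
Convert to mass loss: 0.1722 μm/a × 8.96 g/cm³ = 1.543 g·m⁻²·a⁻¹

r_corr = 1.54 g·m⁻²·a⁻¹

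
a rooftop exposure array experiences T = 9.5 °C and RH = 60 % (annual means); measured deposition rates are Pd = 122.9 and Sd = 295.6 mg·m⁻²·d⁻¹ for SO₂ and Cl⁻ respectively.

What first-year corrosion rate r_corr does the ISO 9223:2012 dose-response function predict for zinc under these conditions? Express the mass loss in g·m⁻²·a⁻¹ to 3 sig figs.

r_corr = 23.5 g·m⁻²·a⁻¹

zinc: T≤10 °C ⇒ hinge +0.038·(9.5−10) = -0.0190
  SO₂ term: 0.0129·122.9^0.44·exp(0.046·60-0.0190) = 1.661
  Cl⁻ term: 0.0175·295.6^0.57·exp(0.008·60+0.085·9.5) = 1.624
  r_corr = 1.661 + 1.624 = 3.285 μm/a
Convert to mass loss: 3.285 μm/a × 7.14 g/cm³ = 23.45 g·m⁻²·a⁻¹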